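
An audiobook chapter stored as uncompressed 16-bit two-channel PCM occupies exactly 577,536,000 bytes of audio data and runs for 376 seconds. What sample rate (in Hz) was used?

Bytes = sample_rate × seconds × bytes_per_sample × channels.
sample_rate = 577,536,000 / (376 × 2 × 2) = 577,536,000 / 1,504 = 384,000 Hz.

384,000 Hz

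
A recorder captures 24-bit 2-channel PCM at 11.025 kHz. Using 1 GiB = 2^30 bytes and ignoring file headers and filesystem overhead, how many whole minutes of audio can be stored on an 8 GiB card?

Uncompressed byte rate = 11,025 × 3 × 2 = 66,150 bytes/s.
Capacity = 8 × 1,073,741,824 = 8,589,934,592 bytes.
8,589,934,592 / 66,150 ≈ 129855.4 s → 2,164 minutes.

2,164 minutes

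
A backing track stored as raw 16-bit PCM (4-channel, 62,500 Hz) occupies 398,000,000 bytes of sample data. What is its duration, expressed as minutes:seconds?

Byte rate = 62,500 × 2 × 4 = 500,000 bytes/s.
Duration = 398,000,000 / 500,000 = 796 s.
796 s = 13:16.

13:16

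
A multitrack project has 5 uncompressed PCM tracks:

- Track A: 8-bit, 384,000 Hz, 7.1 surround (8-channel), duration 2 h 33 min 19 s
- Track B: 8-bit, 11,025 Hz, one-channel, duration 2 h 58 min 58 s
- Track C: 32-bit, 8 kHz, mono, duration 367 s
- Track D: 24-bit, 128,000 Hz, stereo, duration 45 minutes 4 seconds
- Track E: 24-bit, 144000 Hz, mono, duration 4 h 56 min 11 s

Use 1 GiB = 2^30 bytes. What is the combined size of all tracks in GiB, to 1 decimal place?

35.5 GiB

Track A: 2 h 33 min 19 s = 9,199 s; 384,000 × 9,199 × 1 × 8 = 28,259,328,000 bytes.
Track B: 2 h 58 min 58 s = 10,738 s; 11,025 × 10,738 × 1 × 1 = 118,386,450 bytes.
Track C: 8,000 × 367 × 4 × 1 = 11,744,000 bytes.
Track D: 45 minutes 4 seconds = 2,704 s; 128,000 × 2,704 × 3 × 2 = 2,076,672,000 bytes.
Track E: 4 h 56 min 11 s = 17,771 s; 144,000 × 17,771 × 3 × 1 = 7,677,072,000 bytes.
Total = 38,143,202,450 bytes = 35.5 GiB.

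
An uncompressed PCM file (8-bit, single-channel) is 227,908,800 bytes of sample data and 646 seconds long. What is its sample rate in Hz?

352,800 Hz

Bytes = sample_rate × seconds × bytes_per_sample × channels.
sample_rate = 227,908,800 / (646 × 1 × 1) = 227,908,800 / 646 = 352,800 Hz.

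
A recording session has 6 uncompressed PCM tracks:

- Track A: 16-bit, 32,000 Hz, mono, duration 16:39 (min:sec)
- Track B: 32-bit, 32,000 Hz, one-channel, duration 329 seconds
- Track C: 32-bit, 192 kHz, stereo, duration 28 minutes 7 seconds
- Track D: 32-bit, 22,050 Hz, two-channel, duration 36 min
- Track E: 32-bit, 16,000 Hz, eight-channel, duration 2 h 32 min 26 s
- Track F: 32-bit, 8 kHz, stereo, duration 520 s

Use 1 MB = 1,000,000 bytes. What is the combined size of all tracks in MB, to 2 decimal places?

Track A: 16:39 (min:sec) = 999 s; 32,000 × 999 × 2 × 1 = 63,936,000 bytes.
Track B: 32,000 × 329 × 4 × 1 = 42,112,000 bytes.
Track C: 28 minutes 7 seconds = 1,687 s; 192,000 × 1,687 × 4 × 2 = 2,591,232,000 bytes.
Track D: 36 min = 2,160 s; 22,050 × 2,160 × 4 × 2 = 381,024,000 bytes.
Track E: 2 h 32 min 26 s = 9,146 s; 16,000 × 9,146 × 4 × 8 = 4,682,752,000 bytes.
Track F: 8,000 × 520 × 4 × 2 = 33,280,000 bytes.
Total = 7,794,336,000 bytes = 7794.34 MB.

7794.34 MB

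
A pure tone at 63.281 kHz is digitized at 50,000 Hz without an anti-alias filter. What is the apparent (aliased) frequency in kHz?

13.281 kHz

Nyquist = 50,000/2 = 25,000 Hz; 63,281 Hz exceeds it.
Alias = |63,281 − 1×50,000| = |63,281 − 50,000| = 13,281 Hz = 13.281 kHz.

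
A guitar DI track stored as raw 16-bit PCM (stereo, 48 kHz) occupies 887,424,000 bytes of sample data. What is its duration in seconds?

Byte rate = 48,000 × 2 × 2 = 192,000 bytes/s.
Duration = 887,424,000 / 192,000 = 4,622 s.

4,622 seconds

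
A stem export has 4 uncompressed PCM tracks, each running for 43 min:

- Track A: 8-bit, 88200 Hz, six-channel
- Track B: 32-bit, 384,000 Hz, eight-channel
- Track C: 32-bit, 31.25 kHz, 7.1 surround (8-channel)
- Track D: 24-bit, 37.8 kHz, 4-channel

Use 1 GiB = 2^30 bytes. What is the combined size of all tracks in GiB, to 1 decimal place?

34.3 GiB

43 min = 2,580 s.
Track A: 88,200 × 2,580 × 1 × 6 = 1,365,336,000 bytes.
Track B: 384,000 × 2,580 × 4 × 8 = 31,703,040,000 bytes.
Track C: 31,250 × 2,580 × 4 × 8 = 2,580,000,000 bytes.
Track D: 37,800 × 2,580 × 3 × 4 = 1,170,288,000 bytes.
Total = 36,818,664,000 bytes = 34.3 GiB.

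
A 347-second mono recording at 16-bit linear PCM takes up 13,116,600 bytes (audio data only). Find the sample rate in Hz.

Bytes = sample_rate × seconds × bytes_per_sample × channels.
sample_rate = 13,116,600 / (347 × 2 × 1) = 13,116,600 / 694 = 18,900 Hz.

18,900 Hz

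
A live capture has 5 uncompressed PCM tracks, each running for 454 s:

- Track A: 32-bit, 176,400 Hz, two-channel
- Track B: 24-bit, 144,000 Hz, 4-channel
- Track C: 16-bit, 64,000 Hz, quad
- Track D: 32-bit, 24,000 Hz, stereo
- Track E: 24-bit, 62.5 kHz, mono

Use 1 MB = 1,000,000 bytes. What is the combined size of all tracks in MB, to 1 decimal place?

1829.9 MB

Track A: 176,400 × 454 × 4 × 2 = 640,684,800 bytes.
Track B: 144,000 × 454 × 3 × 4 = 784,512,000 bytes.
Track C: 64,000 × 454 × 2 × 4 = 232,448,000 bytes.
Track D: 24,000 × 454 × 4 × 2 = 87,168,000 bytes.
Track E: 62,500 × 454 × 3 × 1 = 85,125,000 bytes.
Total = 1,829,937,800 bytes = 1829.9 MB.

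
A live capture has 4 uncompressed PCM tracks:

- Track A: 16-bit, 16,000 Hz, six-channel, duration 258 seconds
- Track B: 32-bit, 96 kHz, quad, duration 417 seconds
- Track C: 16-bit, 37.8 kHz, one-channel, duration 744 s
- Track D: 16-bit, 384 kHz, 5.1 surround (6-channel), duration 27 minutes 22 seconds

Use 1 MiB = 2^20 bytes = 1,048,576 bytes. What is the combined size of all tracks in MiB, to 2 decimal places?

Track A: 16,000 × 258 × 2 × 6 = 49,536,000 bytes.
Track B: 96,000 × 417 × 4 × 4 = 640,512,000 bytes.
Track C: 37,800 × 744 × 2 × 1 = 56,246,400 bytes.
Track D: 27 minutes 22 seconds = 1,642 s; 384,000 × 1,642 × 2 × 6 = 7,566,336,000 bytes.
Total = 8,312,630,400 bytes = 7927.54 MiB.

7927.54 MiB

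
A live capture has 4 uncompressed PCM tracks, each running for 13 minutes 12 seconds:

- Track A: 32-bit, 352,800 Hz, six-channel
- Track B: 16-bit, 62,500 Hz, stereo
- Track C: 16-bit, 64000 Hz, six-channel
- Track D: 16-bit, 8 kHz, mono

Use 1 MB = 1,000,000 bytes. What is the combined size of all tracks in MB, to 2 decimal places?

7524.95 MB

13 minutes 12 seconds = 792 s.
Track A: 352,800 × 792 × 4 × 6 = 6,706,022,400 bytes.
Track B: 62,500 × 792 × 2 × 2 = 198,000,000 bytes.
Track C: 64,000 × 792 × 2 × 6 = 608,256,000 bytes.
Track D: 8,000 × 792 × 2 × 1 = 12,672,000 bytes.
Total = 7,524,950,400 bytes = 7524.95 MB.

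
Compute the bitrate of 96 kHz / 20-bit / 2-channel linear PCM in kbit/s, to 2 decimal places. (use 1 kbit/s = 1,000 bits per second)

3840.00 kbit/s

Bit rate = 96,000 × 20 × 2 = 3,840,000 bits/s.
= 3840.00 kbit/s.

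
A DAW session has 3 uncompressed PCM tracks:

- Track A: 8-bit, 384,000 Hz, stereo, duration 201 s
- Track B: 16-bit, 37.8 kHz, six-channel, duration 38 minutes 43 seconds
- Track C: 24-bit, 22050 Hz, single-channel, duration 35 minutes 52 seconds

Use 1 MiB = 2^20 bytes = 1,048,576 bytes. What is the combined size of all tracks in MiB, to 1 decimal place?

Track A: 384,000 × 201 × 1 × 2 = 154,368,000 bytes.
Track B: 38 minutes 43 seconds = 2,323 s; 37,800 × 2,323 × 2 × 6 = 1,053,712,800 bytes.
Track C: 35 minutes 52 seconds = 2,152 s; 22,050 × 2,152 × 3 × 1 = 142,354,800 bytes.
Total = 1,350,435,600 bytes = 1287.9 MiB.

1287.9 MiB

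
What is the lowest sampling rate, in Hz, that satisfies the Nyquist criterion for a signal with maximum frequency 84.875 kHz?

Minimum sample rate = 2 × 84,875 Hz = 169,750 Hz.

169,750 Hz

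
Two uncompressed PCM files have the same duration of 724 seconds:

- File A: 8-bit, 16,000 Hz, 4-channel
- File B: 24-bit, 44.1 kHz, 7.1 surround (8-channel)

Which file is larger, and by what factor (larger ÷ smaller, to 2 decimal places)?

File B, by a factor of 16.54

File A: 16,000 × 1 × 4 = 64,000 bytes/s.
File B: 44,100 × 3 × 8 = 1,058,400 bytes/s.
File B is larger; ratio = 766,281,600 / 46,336,000 = 16.54.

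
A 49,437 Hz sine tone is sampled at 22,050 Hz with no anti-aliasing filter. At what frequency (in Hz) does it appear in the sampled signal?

Nyquist = 22,050/2 = 11,025 Hz; 49,437 Hz exceeds it.
Alias = |49,437 − 2×22,050| = |49,437 − 44,100| = 5,337 Hz.

5,337 Hz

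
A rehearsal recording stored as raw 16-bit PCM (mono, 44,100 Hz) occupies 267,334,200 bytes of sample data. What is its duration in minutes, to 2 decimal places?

50.52 minutes

Byte rate = 44,100 × 2 × 1 = 88,200 bytes/s.
Duration = 267,334,200 / 88,200 = 3,031 s.
3,031 s / 60 = 50.52 minutes.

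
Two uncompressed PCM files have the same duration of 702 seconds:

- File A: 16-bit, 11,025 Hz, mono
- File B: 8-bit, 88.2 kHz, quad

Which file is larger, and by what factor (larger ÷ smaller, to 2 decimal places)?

File A: 11,025 × 2 × 1 = 22,050 bytes/s.
File B: 88,200 × 1 × 4 = 352,800 bytes/s.
File B is larger; ratio = 247,665,600 / 15,479,100 = 16.00.

File B, by a factor of 16.00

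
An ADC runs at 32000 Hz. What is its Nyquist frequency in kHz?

Nyquist frequency = sample rate / 2 = 32,000 / 2 = 16 kHz.

16 kHz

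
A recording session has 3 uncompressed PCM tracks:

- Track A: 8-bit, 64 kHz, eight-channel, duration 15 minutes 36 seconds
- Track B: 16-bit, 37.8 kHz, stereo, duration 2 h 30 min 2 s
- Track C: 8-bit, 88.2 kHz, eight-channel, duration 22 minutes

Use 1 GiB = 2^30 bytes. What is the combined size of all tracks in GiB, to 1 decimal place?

2.6 GiB

Track A: 15 minutes 36 seconds = 936 s; 64,000 × 936 × 1 × 8 = 479,232,000 bytes.
Track B: 2 h 30 min 2 s = 9,002 s; 37,800 × 9,002 × 2 × 2 = 1,361,102,400 bytes.
Track C: 22 minutes = 1,320 s; 88,200 × 1,320 × 1 × 8 = 931,392,000 bytes.
Total = 2,771,726,400 bytes = 2.6 GiB.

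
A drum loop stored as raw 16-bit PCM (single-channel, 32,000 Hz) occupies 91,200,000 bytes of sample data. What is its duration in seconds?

1,425 seconds

Byte rate = 32,000 × 2 × 1 = 64,000 bytes/s.
Duration = 91,200,000 / 64,000 = 1,425 s.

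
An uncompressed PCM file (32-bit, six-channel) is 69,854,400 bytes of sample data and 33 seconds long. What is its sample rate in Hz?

88,200 Hz

Bytes = sample_rate × seconds × bytes_per_sample × channels.
sample_rate = 69,854,400 / (33 × 4 × 6) = 69,854,400 / 792 = 88,200 Hz.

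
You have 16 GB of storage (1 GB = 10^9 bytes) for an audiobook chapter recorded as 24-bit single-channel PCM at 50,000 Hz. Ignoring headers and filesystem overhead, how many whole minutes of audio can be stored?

Uncompressed byte rate = 50,000 × 3 × 1 = 150,000 bytes/s.
Capacity = 16 × 1,000,000,000 = 16,000,000,000 bytes.
16,000,000,000 / 150,000 ≈ 106666.67 s → 1,777 minutes.

1,777 minutes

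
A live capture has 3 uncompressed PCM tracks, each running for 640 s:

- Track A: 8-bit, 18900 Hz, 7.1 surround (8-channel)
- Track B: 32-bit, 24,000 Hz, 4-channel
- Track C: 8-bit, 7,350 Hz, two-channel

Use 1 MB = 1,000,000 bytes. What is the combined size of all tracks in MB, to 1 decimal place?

351.9 MB

Track A: 18,900 × 640 × 1 × 8 = 96,768,000 bytes.
Track B: 24,000 × 640 × 4 × 4 = 245,760,000 bytes.
Track C: 7,350 × 640 × 1 × 2 = 9,408,000 bytes.
Total = 351,936,000 bytes = 351.9 MB.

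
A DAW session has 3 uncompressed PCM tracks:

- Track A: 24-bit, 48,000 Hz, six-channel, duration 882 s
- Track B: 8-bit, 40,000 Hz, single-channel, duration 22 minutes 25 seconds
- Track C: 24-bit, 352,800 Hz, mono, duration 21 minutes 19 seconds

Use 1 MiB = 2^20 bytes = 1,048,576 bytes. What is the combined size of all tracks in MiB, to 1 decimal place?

2069.0 MiB

Track A: 48,000 × 882 × 3 × 6 = 762,048,000 bytes.
Track B: 22 minutes 25 seconds = 1,345 s; 40,000 × 1,345 × 1 × 1 = 53,800,000 bytes.
Track C: 21 minutes 19 seconds = 1,279 s; 352,800 × 1,279 × 3 × 1 = 1,353,693,600 bytes.
Total = 2,169,541,600 bytes = 2069.0 MiB.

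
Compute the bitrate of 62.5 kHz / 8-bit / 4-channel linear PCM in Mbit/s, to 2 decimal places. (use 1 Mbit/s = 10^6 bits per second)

Bit rate = 62,500 × 8 × 4 = 2,000,000 bits/s.
= 2.00 Mbit/s.

2.00 Mbit/s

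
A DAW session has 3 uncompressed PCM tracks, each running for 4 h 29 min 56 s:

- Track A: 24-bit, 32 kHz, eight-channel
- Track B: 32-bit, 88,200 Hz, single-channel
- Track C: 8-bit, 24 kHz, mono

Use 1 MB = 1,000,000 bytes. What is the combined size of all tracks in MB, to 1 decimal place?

4 h 29 min 56 s = 16,196 s.
Track A: 32,000 × 16,196 × 3 × 8 = 12,438,528,000 bytes.
Track B: 88,200 × 16,196 × 4 × 1 = 5,713,948,800 bytes.
Track C: 24,000 × 16,196 × 1 × 1 = 388,704,000 bytes.
Total = 18,541,180,800 bytes = 18541.2 MB.

18541.2 MB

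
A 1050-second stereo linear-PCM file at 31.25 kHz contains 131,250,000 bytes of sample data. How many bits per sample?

Bytes per sample = 131,250,000 / (31,250 × 1,050 × 2) = 131,250,000 / 65,625,000 = 2.
Bit depth = 2 × 8 = 16 bits.

16 bits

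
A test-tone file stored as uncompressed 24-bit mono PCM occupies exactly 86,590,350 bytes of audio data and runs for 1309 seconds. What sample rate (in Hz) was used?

22,050 Hz

Bytes = sample_rate × seconds × bytes_per_sample × channels.
sample_rate = 86,590,350 / (1,309 × 3 × 1) = 86,590,350 / 3,927 = 22,050 Hz.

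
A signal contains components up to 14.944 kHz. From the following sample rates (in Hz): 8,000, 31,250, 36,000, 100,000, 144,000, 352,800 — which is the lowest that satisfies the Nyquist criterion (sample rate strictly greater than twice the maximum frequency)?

31,250 Hz

Need sample rate > 2 × 14,944 = 29,888 Hz.
Lowest listed rate above 29,888 Hz is 31,250 Hz.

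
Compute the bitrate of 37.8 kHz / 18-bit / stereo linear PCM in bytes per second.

Bit rate = 37,800 × 18 × 2 = 1,360,800 bits/s.
1,360,800 / 8 = 170,100 bytes/s.

170,100 bytes/s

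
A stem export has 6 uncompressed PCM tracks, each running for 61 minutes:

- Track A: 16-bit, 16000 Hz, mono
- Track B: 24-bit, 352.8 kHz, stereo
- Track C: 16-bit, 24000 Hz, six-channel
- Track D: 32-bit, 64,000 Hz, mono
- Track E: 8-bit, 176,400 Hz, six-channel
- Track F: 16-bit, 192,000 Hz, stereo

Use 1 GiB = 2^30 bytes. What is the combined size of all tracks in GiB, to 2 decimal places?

15.40 GiB

61 minutes = 3,660 s.
Track A: 16,000 × 3,660 × 2 × 1 = 117,120,000 bytes.
Track B: 352,800 × 3,660 × 3 × 2 = 7,747,488,000 bytes.
Track C: 24,000 × 3,660 × 2 × 6 = 1,054,080,000 bytes.
Track D: 64,000 × 3,660 × 4 × 1 = 936,960,000 bytes.
Track E: 176,400 × 3,660 × 1 × 6 = 3,873,744,000 bytes.
Track F: 192,000 × 3,660 × 2 × 2 = 2,810,880,000 bytes.
Total = 16,540,272,000 bytes = 15.40 GiB.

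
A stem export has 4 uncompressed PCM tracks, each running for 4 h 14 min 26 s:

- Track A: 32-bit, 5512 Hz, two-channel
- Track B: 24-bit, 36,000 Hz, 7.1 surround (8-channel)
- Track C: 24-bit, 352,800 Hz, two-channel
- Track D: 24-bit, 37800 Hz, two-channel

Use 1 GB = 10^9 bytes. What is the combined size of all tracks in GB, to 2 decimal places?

49.64 GB

4 h 14 min 26 s = 15,266 s.
Track A: 5,512 × 15,266 × 4 × 2 = 673,169,536 bytes.
Track B: 36,000 × 15,266 × 3 × 8 = 13,189,824,000 bytes.
Track C: 352,800 × 15,266 × 3 × 2 = 32,315,068,800 bytes.
Track D: 37,800 × 15,266 × 3 × 2 = 3,462,328,800 bytes.
Total = 49,640,391,136 bytes = 49.64 GB.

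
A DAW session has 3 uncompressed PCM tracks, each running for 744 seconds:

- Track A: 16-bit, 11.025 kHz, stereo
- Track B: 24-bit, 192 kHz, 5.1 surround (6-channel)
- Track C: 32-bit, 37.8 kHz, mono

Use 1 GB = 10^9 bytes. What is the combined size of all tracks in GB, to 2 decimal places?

Track A: 11,025 × 744 × 2 × 2 = 32,810,400 bytes.
Track B: 192,000 × 744 × 3 × 6 = 2,571,264,000 bytes.
Track C: 37,800 × 744 × 4 × 1 = 112,492,800 bytes.
Total = 2,716,567,200 bytes = 2.72 GB.

2.72 GB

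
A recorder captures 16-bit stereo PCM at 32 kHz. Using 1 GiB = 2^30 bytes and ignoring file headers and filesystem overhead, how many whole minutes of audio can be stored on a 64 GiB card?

8,947 minutes

Uncompressed byte rate = 32,000 × 2 × 2 = 128,000 bytes/s.
Capacity = 64 × 1,073,741,824 = 68,719,476,736 bytes.
68,719,476,736 / 128,000 ≈ 536870.91 s → 8,947 minutes.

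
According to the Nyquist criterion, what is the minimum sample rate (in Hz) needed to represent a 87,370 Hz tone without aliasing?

174,740 Hz

Minimum sample rate = 2 × 87,370 Hz = 174,740 Hz.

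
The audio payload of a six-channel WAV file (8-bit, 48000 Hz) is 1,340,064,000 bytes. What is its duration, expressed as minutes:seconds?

77:33

Byte rate = 48,000 × 1 × 6 = 288,000 bytes/s.
Duration = 1,340,064,000 / 288,000 = 4,653 s.
4,653 s = 77:33.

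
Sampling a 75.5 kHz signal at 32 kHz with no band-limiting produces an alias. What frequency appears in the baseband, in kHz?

11.5 kHz

Nyquist = 32,000/2 = 16,000 Hz; 75,500 Hz exceeds it.
Alias = |75,500 − 2×32,000| = |75,500 − 64,000| = 11,500 Hz = 11.5 kHz.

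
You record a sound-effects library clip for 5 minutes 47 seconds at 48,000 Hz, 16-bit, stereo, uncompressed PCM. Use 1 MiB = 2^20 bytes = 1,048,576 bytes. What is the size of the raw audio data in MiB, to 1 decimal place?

63.5 MiB

Duration = 5 minutes 47 seconds = 347 s.
Bytes = 48,000 samples/s × 347 s × 2 bytes/sample × 2 ch = 66,624,000 bytes.
66,624,000 / 1,048,576 = 63.5 MiB.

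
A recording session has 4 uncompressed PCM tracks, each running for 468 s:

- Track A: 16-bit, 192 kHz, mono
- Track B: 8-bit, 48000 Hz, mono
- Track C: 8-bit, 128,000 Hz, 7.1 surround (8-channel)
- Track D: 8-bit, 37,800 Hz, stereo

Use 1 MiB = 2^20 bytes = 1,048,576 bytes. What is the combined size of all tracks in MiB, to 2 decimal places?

683.58 MiB

Track A: 192,000 × 468 × 2 × 1 = 179,712,000 bytes.
Track B: 48,000 × 468 × 1 × 1 = 22,464,000 bytes.
Track C: 128,000 × 468 × 1 × 8 = 479,232,000 bytes.
Track D: 37,800 × 468 × 1 × 2 = 35,380,800 bytes.
Total = 716,788,800 bytes = 683.58 MiB.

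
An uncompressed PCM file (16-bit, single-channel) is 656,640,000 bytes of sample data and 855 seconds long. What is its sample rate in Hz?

Bytes = sample_rate × seconds × bytes_per_sample × channels.
sample_rate = 656,640,000 / (855 × 2 × 1) = 656,640,000 / 1,710 = 384,000 Hz.

384,000 Hz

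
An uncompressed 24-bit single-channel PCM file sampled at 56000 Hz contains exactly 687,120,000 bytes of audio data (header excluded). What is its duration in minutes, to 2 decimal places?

Byte rate = 56,000 × 3 × 1 = 168,000 bytes/s.
Duration = 687,120,000 / 168,000 = 4,090 s.
4,090 s / 60 = 68.17 minutes.

68.17 minutes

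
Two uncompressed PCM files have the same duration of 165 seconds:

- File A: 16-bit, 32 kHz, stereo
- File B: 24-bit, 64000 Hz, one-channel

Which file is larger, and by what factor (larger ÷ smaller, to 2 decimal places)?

File B, by a factor of 1.50

File A: 32,000 × 2 × 2 = 128,000 bytes/s.
File B: 64,000 × 3 × 1 = 192,000 bytes/s.
File B is larger; ratio = 31,680,000 / 21,120,000 = 1.50.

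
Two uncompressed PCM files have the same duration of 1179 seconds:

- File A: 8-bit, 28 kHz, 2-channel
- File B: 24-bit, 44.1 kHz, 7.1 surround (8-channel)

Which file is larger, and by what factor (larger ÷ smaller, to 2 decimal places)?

File B, by a factor of 18.90

File A: 28,000 × 1 × 2 = 56,000 bytes/s.
File B: 44,100 × 3 × 8 = 1,058,400 bytes/s.
File B is larger; ratio = 1,247,853,600 / 66,024,000 = 18.90.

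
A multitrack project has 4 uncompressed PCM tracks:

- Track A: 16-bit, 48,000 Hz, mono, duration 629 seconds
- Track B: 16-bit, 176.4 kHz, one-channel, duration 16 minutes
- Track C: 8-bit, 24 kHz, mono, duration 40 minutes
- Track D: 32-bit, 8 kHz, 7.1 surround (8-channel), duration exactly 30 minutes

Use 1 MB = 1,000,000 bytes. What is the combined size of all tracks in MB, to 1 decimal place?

Track A: 48,000 × 629 × 2 × 1 = 60,384,000 bytes.
Track B: 16 minutes = 960 s; 176,400 × 960 × 2 × 1 = 338,688,000 bytes.
Track C: 40 minutes = 2,400 s; 24,000 × 2,400 × 1 × 1 = 57,600,000 bytes.
Track D: exactly 30 minutes = 1,800 s; 8,000 × 1,800 × 4 × 8 = 460,800,000 bytes.
Total = 917,472,000 bytes = 917.5 MB.

917.5 MB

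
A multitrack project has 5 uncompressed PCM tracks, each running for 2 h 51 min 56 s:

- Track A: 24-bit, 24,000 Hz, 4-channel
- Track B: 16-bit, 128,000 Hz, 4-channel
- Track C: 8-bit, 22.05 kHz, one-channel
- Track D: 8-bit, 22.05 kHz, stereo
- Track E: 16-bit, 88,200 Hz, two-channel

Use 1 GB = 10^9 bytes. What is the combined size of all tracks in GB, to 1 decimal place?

17.9 GB

2 h 51 min 56 s = 10,316 s.
Track A: 24,000 × 10,316 × 3 × 4 = 2,971,008,000 bytes.
Track B: 128,000 × 10,316 × 2 × 4 = 10,563,584,000 bytes.
Track C: 22,050 × 10,316 × 1 × 1 = 227,467,800 bytes.
Track D: 22,050 × 10,316 × 1 × 2 = 454,935,600 bytes.
Track E: 88,200 × 10,316 × 2 × 2 = 3,639,484,800 bytes.
Total = 17,856,480,200 bytes = 17.9 GB.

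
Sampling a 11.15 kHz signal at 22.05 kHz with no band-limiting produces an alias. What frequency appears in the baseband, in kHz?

10.9 kHz

Nyquist = 22,050/2 = 11,025 Hz; 11,150 Hz exceeds it.
Alias = |11,150 − 1×22,050| = |11,150 − 22,050| = 10,900 Hz = 10.9 kHz.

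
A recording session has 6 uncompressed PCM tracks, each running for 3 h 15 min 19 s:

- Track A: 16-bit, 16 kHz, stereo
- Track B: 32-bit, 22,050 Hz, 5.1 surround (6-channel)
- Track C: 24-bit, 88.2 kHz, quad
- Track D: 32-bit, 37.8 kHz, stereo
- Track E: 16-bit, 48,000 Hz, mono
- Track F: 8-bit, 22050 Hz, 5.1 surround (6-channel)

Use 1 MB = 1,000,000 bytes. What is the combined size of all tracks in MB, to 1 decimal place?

3 h 15 min 19 s = 11,719 s.
Track A: 16,000 × 11,719 × 2 × 2 = 750,016,000 bytes.
Track B: 22,050 × 11,719 × 4 × 6 = 6,201,694,800 bytes.
Track C: 88,200 × 11,719 × 3 × 4 = 12,403,389,600 bytes.
Track D: 37,800 × 11,719 × 4 × 2 = 3,543,825,600 bytes.
Track E: 48,000 × 11,719 × 2 × 1 = 1,125,024,000 bytes.
Track F: 22,050 × 11,719 × 1 × 6 = 1,550,423,700 bytes.
Total = 25,574,373,700 bytes = 25574.4 MB.

25574.4 MB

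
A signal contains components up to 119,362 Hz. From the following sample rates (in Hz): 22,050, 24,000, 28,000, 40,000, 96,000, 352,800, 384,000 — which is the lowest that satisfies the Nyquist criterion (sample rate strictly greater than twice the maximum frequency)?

352,800 Hz

Need sample rate > 2 × 119,362 = 238,724 Hz.
Lowest listed rate above 238,724 Hz is 352,800 Hz.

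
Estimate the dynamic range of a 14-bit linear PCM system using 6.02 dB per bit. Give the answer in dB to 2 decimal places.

14 × 6.02 = 84.28 dB.

84.28 dB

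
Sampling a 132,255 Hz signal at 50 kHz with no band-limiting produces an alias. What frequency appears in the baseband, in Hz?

17,745 Hz

Nyquist = 50,000/2 = 25,000 Hz; 132,255 Hz exceeds it.
Alias = |132,255 − 3×50,000| = |132,255 − 150,000| = 17,745 Hz.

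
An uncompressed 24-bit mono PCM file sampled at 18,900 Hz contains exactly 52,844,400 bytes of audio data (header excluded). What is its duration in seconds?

Byte rate = 18,900 × 3 × 1 = 56,700 bytes/s.
Duration = 52,844,400 / 56,700 = 932 s.

932 seconds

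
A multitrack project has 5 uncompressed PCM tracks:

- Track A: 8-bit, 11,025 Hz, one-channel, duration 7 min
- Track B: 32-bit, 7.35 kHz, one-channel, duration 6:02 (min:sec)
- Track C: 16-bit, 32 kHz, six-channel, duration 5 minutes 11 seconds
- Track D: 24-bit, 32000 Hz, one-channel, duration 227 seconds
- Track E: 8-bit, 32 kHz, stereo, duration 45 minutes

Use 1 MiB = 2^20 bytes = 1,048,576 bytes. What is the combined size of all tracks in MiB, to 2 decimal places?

314.03 MiB

Track A: 7 min = 420 s; 11,025 × 420 × 1 × 1 = 4,630,500 bytes.
Track B: 6:02 (min:sec) = 362 s; 7,350 × 362 × 4 × 1 = 10,642,800 bytes.
Track C: 5 minutes 11 seconds = 311 s; 32,000 × 311 × 2 × 6 = 119,424,000 bytes.
Track D: 32,000 × 227 × 3 × 1 = 21,792,000 bytes.
Track E: 45 minutes = 2,700 s; 32,000 × 2,700 × 1 × 2 = 172,800,000 bytes.
Total = 329,289,300 bytes = 314.03 MiB.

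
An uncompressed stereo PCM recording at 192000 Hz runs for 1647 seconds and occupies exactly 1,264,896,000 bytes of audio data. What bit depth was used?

Bytes per sample = 1,264,896,000 / (192,000 × 1,647 × 2) = 1,264,896,000 / 632,448,000 = 2.
Bit depth = 2 × 8 = 16 bits.

16 bits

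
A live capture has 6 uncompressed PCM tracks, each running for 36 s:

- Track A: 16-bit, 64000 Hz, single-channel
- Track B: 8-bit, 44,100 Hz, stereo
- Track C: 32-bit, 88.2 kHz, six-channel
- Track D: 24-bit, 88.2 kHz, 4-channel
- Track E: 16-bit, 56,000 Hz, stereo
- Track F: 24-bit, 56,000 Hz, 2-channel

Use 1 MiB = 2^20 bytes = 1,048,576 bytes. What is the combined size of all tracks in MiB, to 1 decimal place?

135.7 MiB

Track A: 64,000 × 36 × 2 × 1 = 4,608,000 bytes.
Track B: 44,100 × 36 × 1 × 2 = 3,175,200 bytes.
Track C: 88,200 × 36 × 4 × 6 = 76,204,800 bytes.
Track D: 88,200 × 36 × 3 × 4 = 38,102,400 bytes.
Track E: 56,000 × 36 × 2 × 2 = 8,064,000 bytes.
Track F: 56,000 × 36 × 3 × 2 = 12,096,000 bytes.
Total = 142,250,400 bytes = 135.7 MiB.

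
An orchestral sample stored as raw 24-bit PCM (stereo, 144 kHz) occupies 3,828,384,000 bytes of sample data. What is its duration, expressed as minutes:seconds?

73:51

Byte rate = 144,000 × 3 × 2 = 864,000 bytes/s.
Duration = 3,828,384,000 / 864,000 = 4,431 s.
4,431 s = 73:51.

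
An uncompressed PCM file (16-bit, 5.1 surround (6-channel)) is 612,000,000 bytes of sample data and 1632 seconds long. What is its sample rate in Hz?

31,250 Hz

Bytes = sample_rate × seconds × bytes_per_sample × channels.
sample_rate = 612,000,000 / (1,632 × 2 × 6) = 612,000,000 / 19,584 = 31,250 Hz.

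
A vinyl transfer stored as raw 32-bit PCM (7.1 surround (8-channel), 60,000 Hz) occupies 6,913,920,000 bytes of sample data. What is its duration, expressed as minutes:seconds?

Byte rate = 60,000 × 4 × 8 = 1,920,000 bytes/s.
Duration = 6,913,920,000 / 1,920,000 = 3,601 s.
3,601 s = 60:01.

60:01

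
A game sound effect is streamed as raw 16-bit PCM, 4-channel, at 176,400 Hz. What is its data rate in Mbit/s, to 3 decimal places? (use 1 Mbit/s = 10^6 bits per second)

Bit rate = 176,400 × 16 × 4 = 11,289,600 bits/s.
= 11.290 Mbit/s.

11.290 Mbit/s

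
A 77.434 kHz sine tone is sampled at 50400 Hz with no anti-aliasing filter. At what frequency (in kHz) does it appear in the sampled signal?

Nyquist = 50,400/2 = 25,200 Hz; 77,434 Hz exceeds it.
Alias = |77,434 − 2×50,400| = |77,434 − 100,800| = 23,366 Hz = 23.366 kHz.

23.366 kHz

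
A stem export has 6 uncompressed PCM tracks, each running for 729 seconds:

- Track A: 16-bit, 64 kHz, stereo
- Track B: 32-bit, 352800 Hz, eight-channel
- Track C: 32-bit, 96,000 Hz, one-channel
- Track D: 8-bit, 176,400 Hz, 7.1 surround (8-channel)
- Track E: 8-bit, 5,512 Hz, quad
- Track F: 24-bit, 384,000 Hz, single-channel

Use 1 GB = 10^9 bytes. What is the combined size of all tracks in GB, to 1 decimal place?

Track A: 64,000 × 729 × 2 × 2 = 186,624,000 bytes.
Track B: 352,800 × 729 × 4 × 8 = 8,230,118,400 bytes.
Track C: 96,000 × 729 × 4 × 1 = 279,936,000 bytes.
Track D: 176,400 × 729 × 1 × 8 = 1,028,764,800 bytes.
Track E: 5,512 × 729 × 1 × 4 = 16,072,992 bytes.
Track F: 384,000 × 729 × 3 × 1 = 839,808,000 bytes.
Total = 10,581,324,192 bytes = 10.6 GB.

10.6 GB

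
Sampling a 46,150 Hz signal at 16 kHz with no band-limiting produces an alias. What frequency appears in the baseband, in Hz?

Nyquist = 16,000/2 = 8,000 Hz; 46,150 Hz exceeds it.
Alias = |46,150 − 3×16,000| = |46,150 − 48,000| = 1,850 Hz.

1,850 Hz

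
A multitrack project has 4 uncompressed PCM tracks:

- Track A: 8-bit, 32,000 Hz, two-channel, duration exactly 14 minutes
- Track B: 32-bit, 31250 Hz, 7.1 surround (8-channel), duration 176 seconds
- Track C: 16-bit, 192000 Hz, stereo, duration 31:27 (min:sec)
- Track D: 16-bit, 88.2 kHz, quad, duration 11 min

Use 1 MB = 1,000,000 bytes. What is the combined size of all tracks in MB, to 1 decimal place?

Track A: exactly 14 minutes = 840 s; 32,000 × 840 × 1 × 2 = 53,760,000 bytes.
Track B: 31,250 × 176 × 4 × 8 = 176,000,000 bytes.
Track C: 31:27 (min:sec) = 1,887 s; 192,000 × 1,887 × 2 × 2 = 1,449,216,000 bytes.
Track D: 11 min = 660 s; 88,200 × 660 × 2 × 4 = 465,696,000 bytes.
Total = 2,144,672,000 bytes = 2144.7 MB.

2144.7 MB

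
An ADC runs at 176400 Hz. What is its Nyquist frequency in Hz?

Nyquist frequency = sample rate / 2 = 176,400 / 2 = 88,200 Hz.

88,200 Hz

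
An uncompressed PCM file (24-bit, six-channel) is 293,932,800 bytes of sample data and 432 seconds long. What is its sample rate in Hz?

Bytes = sample_rate × seconds × bytes_per_sample × channels.
sample_rate = 293,932,800 / (432 × 3 × 6) = 293,932,800 / 7,776 = 37,800 Hz.

37,800 Hz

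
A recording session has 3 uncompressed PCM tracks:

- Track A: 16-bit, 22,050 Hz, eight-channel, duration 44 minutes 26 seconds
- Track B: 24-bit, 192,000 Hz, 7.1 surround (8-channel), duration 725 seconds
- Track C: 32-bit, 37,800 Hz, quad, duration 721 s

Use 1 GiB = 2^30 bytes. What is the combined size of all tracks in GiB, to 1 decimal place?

4.4 GiB

Track A: 44 minutes 26 seconds = 2,666 s; 22,050 × 2,666 × 2 × 8 = 940,564,800 bytes.
Track B: 192,000 × 725 × 3 × 8 = 3,340,800,000 bytes.
Track C: 37,800 × 721 × 4 × 4 = 436,060,800 bytes.
Total = 4,717,425,600 bytes = 4.4 GiB.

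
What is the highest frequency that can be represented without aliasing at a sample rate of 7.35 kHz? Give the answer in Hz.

Nyquist frequency = sample rate / 2 = 7,350 / 2 = 3,675 Hz.

3,675 Hz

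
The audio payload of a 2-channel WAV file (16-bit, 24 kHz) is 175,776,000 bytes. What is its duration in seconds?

Byte rate = 24,000 × 2 × 2 = 96,000 bytes/s.
Duration = 175,776,000 / 96,000 = 1,831 s.

1,831 seconds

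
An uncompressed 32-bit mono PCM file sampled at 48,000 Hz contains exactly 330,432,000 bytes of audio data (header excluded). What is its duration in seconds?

1,721 seconds

Byte rate = 48,000 × 4 × 1 = 192,000 bytes/s.
Duration = 330,432,000 / 192,000 = 1,721 s.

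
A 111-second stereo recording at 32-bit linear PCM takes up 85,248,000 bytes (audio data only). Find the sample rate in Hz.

Bytes = sample_rate × seconds × bytes_per_sample × channels.
sample_rate = 85,248,000 / (111 × 4 × 2) = 85,248,000 / 888 = 96,000 Hz.

96,000 Hz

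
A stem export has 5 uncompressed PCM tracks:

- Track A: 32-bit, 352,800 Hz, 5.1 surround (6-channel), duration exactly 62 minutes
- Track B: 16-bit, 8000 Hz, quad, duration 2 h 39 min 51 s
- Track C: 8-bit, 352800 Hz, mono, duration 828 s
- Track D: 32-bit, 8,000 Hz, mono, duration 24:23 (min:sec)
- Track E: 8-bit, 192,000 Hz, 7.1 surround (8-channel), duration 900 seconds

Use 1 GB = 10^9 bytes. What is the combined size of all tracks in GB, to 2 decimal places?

33.83 GB

Track A: exactly 62 minutes = 3,720 s; 352,800 × 3,720 × 4 × 6 = 31,497,984,000 bytes.
Track B: 2 h 39 min 51 s = 9,591 s; 8,000 × 9,591 × 2 × 4 = 613,824,000 bytes.
Track C: 352,800 × 828 × 1 × 1 = 292,118,400 bytes.
Track D: 24:23 (min:sec) = 1,463 s; 8,000 × 1,463 × 4 × 1 = 46,816,000 bytes.
Track E: 192,000 × 900 × 1 × 8 = 1,382,400,000 bytes.
Total = 33,833,142,400 bytes = 33.83 GB.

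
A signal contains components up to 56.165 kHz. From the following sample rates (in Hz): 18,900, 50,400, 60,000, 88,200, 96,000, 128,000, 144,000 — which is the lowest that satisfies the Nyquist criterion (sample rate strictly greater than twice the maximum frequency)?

128,000 Hz

Need sample rate > 2 × 56,165 = 112,330 Hz.
Lowest listed rate above 112,330 Hz is 128,000 Hz.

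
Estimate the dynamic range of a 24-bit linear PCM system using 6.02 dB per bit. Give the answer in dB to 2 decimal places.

24 × 6.02 = 144.48 dB.

144.48 dB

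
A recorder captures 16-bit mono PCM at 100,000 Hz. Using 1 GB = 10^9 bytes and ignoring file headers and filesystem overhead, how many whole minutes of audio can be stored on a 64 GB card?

Uncompressed byte rate = 100,000 × 2 × 1 = 200,000 bytes/s.
Capacity = 64 × 1,000,000,000 = 64,000,000,000 bytes.
64,000,000,000 / 200,000 ≈ 320000 s → 5,333 minutes.

5,333 minutes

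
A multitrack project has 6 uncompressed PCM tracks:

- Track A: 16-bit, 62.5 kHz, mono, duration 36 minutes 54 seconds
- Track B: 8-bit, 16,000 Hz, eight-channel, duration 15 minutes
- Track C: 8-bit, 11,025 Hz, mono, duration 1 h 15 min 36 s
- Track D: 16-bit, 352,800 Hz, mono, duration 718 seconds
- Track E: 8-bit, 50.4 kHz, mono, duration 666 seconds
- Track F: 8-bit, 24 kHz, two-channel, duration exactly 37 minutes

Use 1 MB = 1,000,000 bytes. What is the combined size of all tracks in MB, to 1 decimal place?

1088.7 MB

Track A: 36 minutes 54 seconds = 2,214 s; 62,500 × 2,214 × 2 × 1 = 276,750,000 bytes.
Track B: 15 minutes = 900 s; 16,000 × 900 × 1 × 8 = 115,200,000 bytes.
Track C: 1 h 15 min 36 s = 4,536 s; 11,025 × 4,536 × 1 × 1 = 50,009,400 bytes.
Track D: 352,800 × 718 × 2 × 1 = 506,620,800 bytes.
Track E: 50,400 × 666 × 1 × 1 = 33,566,400 bytes.
Track F: exactly 37 minutes = 2,220 s; 24,000 × 2,220 × 1 × 2 = 106,560,000 bytes.
Total = 1,088,706,600 bytes = 1088.7 MB.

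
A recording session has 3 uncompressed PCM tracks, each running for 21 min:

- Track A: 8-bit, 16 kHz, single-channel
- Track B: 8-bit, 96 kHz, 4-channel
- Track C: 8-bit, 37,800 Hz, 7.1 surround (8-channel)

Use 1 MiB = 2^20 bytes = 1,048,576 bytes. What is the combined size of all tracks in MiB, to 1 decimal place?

844.0 MiB

21 min = 1,260 s.
Track A: 16,000 × 1,260 × 1 × 1 = 20,160,000 bytes.
Track B: 96,000 × 1,260 × 1 × 4 = 483,840,000 bytes.
Track C: 37,800 × 1,260 × 1 × 8 = 381,024,000 bytes.
Total = 885,024,000 bytes = 844.0 MiB.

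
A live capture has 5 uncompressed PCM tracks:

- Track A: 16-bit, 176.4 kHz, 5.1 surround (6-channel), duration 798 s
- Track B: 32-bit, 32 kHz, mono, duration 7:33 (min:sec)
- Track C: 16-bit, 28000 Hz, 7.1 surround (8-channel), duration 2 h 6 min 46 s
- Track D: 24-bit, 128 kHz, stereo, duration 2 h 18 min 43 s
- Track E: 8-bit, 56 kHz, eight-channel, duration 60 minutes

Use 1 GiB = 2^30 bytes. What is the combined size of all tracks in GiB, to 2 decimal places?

Track A: 176,400 × 798 × 2 × 6 = 1,689,206,400 bytes.
Track B: 7:33 (min:sec) = 453 s; 32,000 × 453 × 4 × 1 = 57,984,000 bytes.
Track C: 2 h 6 min 46 s = 7,606 s; 28,000 × 7,606 × 2 × 8 = 3,407,488,000 bytes.
Track D: 2 h 18 min 43 s = 8,323 s; 128,000 × 8,323 × 3 × 2 = 6,392,064,000 bytes.
Track E: 60 minutes = 3,600 s; 56,000 × 3,600 × 1 × 8 = 1,612,800,000 bytes.
Total = 13,159,542,400 bytes = 12.26 GiB.

12.26 GiB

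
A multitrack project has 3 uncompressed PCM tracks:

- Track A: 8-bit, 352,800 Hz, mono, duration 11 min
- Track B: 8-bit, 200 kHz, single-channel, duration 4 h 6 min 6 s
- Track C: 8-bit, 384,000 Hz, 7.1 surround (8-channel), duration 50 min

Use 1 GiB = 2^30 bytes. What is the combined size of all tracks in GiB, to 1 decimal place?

Track A: 11 min = 660 s; 352,800 × 660 × 1 × 1 = 232,848,000 bytes.
Track B: 4 h 6 min 6 s = 14,766 s; 200,000 × 14,766 × 1 × 1 = 2,953,200,000 bytes.
Track C: 50 min = 3,000 s; 384,000 × 3,000 × 1 × 8 = 9,216,000,000 bytes.
Total = 12,402,048,000 bytes = 11.6 GiB.

11.6 GiB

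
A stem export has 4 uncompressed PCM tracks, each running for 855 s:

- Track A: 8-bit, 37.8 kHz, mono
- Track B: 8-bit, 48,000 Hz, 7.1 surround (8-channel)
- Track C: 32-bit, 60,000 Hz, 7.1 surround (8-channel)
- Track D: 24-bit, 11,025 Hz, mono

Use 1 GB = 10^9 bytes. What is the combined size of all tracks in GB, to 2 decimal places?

2.03 GB

Track A: 37,800 × 855 × 1 × 1 = 32,319,000 bytes.
Track B: 48,000 × 855 × 1 × 8 = 328,320,000 bytes.
Track C: 60,000 × 855 × 4 × 8 = 1,641,600,000 bytes.
Track D: 11,025 × 855 × 3 × 1 = 28,279,125 bytes.
Total = 2,030,518,125 bytes = 2.03 GB.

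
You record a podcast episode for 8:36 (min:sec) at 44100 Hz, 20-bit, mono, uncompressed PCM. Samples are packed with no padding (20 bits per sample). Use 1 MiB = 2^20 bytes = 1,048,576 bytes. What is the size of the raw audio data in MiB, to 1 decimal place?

Duration = 8:36 (min:sec) = 516 s.
Bits = 44,100 × 516 × 20 × 1 = 455,112,000 bits = 56,889,000 bytes.
56,889,000 / 1,048,576 = 54.3 MiB.

54.3 MiB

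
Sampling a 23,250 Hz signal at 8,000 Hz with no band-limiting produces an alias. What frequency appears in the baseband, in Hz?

750 Hz

Nyquist = 8,000/2 = 4,000 Hz; 23,250 Hz exceeds it.
Alias = |23,250 − 3×8,000| = |23,250 − 24,000| = 750 Hz.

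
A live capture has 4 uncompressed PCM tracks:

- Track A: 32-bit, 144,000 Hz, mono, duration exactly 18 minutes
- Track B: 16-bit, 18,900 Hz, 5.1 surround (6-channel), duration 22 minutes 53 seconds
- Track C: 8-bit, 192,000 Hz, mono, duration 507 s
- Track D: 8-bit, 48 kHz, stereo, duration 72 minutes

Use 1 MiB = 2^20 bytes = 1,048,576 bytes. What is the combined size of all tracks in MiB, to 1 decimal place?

Track A: exactly 18 minutes = 1,080 s; 144,000 × 1,080 × 4 × 1 = 622,080,000 bytes.
Track B: 22 minutes 53 seconds = 1,373 s; 18,900 × 1,373 × 2 × 6 = 311,396,400 bytes.
Track C: 192,000 × 507 × 1 × 1 = 97,344,000 bytes.
Track D: 72 minutes = 4,320 s; 48,000 × 4,320 × 1 × 2 = 414,720,000 bytes.
Total = 1,445,540,400 bytes = 1378.6 MiB.

1378.6 MiB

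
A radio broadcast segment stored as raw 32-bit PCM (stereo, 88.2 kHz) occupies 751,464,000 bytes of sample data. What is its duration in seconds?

1,065 seconds

Byte rate = 88,200 × 4 × 2 = 705,600 bytes/s.
Duration = 751,464,000 / 705,600 = 1,065 s.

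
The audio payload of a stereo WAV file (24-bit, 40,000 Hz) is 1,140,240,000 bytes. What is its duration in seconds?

Byte rate = 40,000 × 3 × 2 = 240,000 bytes/s.
Duration = 1,140,240,000 / 240,000 = 4,751 s.

4,751 seconds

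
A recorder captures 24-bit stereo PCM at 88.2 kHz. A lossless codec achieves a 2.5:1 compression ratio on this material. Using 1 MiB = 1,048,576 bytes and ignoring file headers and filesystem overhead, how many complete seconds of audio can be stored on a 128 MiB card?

634 seconds

Uncompressed byte rate = 88,200 × 3 × 2 = 529,200 bytes/s.
After 2.5:1 compression, effective rate ≈ 211680 bytes/s.
Capacity = 128 × 1,048,576 = 134,217,728 bytes.
134,217,728 / effective rate ≈ 634.06 s → 634 seconds.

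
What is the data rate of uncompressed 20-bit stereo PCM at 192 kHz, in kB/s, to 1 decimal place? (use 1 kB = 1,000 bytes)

960.0 kB/s

Bit rate = 192,000 × 20 × 2 = 7,680,000 bits/s.
7,680,000 / 8 = 960,000 B/s = 960.0 kB/s.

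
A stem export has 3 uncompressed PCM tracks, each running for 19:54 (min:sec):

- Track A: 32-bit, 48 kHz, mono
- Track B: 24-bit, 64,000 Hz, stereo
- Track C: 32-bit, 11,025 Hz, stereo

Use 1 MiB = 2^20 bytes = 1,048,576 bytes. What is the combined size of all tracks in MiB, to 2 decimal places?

19:54 (min:sec) = 1,194 s.
Track A: 48,000 × 1,194 × 4 × 1 = 229,248,000 bytes.
Track B: 64,000 × 1,194 × 3 × 2 = 458,496,000 bytes.
Track C: 11,025 × 1,194 × 4 × 2 = 105,310,800 bytes.
Total = 793,054,800 bytes = 756.32 MiB.

756.32 MiB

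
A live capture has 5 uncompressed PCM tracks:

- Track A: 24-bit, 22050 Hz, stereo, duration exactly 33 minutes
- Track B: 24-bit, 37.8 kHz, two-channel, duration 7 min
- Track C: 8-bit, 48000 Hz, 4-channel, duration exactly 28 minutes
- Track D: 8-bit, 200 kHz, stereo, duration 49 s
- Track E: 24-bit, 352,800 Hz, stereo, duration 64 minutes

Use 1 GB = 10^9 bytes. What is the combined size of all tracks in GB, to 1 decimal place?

8.8 GB

Track A: exactly 33 minutes = 1,980 s; 22,050 × 1,980 × 3 × 2 = 261,954,000 bytes.
Track B: 7 min = 420 s; 37,800 × 420 × 3 × 2 = 95,256,000 bytes.
Track C: exactly 28 minutes = 1,680 s; 48,000 × 1,680 × 1 × 4 = 322,560,000 bytes.
Track D: 200,000 × 49 × 1 × 2 = 19,600,000 bytes.
Track E: 64 minutes = 3,840 s; 352,800 × 3,840 × 3 × 2 = 8,128,512,000 bytes.
Total = 8,827,882,000 bytes = 8.8 GB.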